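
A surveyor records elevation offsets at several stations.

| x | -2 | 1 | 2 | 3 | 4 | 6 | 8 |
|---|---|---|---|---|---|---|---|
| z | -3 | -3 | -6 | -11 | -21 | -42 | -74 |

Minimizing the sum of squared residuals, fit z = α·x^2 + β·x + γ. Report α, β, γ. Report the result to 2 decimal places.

Compute the Gram sums: Σx^2·x^2 = 5762, Σx^2·x = 820, Σx^2 = 134, Σx·x = 134, Σx = 22, Σ1 = 7.
For Mᵀz: Σx^2·z = -6722, Σx·z = -970, Σz = -160.
Normal equations: [[5762, 820, 134]; [820, 134, 22]; [134, 22, 7]]·[α, β, γ]ᵀ = [-6722, -970, -160]ᵀ.
Inverting the 3×3 Gram matrix, [α, β, γ]ᵀ = [-29749/28147, -19783/28147, -1672/4021]ᵀ.

α = -1.06, β = -0.70, γ = -0.42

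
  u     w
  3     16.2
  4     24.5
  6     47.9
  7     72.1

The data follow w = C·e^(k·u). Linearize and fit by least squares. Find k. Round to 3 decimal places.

Linearized form: ln w = k·u + ln C. From the 4 transformed points,
XᵀX = [[110.0000, 20.0000]; [20.0000, 4]], rhs = [74.3108, 14.1309]ᵀ  (here Σu = 20.0000, Σ(u)² = 110.0000, Σln w = 14.1309, Σu·ln w = 74.3108).
Δ = 110.0000·4 − (20.0000)² = 40.0000; k = (74.3108·4 − 20.0000·14.1309)/40.0000 = 0.36565, ln C = (110.0000·14.1309 − 20.0000·74.3108)/40.0000 = 1.70445.

k = 0.366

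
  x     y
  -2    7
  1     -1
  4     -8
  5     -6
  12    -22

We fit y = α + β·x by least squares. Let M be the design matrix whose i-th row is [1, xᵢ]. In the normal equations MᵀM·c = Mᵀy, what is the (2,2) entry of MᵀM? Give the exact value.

Row 2 ↔ basis x, column 2 ↔ basis x, so (MᵀM)_{2,2} = Σᵢ (x)·(x) = (-2)·(-2) + (1)·(1) + (4)·(4) + (5)·(5) + (12)·(12) = 190.

190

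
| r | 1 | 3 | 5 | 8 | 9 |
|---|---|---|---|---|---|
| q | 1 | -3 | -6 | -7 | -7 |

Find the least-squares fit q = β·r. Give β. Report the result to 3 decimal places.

Compute the Gram sums: Σr·r = 180.
Moment sums: Σr·q = -157.
Normal equations: [[180]]·[β]ᵀ = [-157]ᵀ.
β = (-157)/180 = -0.872222.

β = -0.872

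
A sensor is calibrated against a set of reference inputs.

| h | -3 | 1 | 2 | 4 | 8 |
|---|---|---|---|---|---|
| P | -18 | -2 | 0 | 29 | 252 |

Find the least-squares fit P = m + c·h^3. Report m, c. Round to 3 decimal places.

With design matrix M, MᵀM = [[5, 558]; [558, 267034]] and MᵀP = [261, 131364]ᵀ.
Δ = 5·267034 − 558² = 1023806.
m = (261·267034 − 558·131364)/1023806 = -8307/2359; c = (5·131364 − 558·261)/1023806 = 36513/73129.

m = -3.521, c = 0.499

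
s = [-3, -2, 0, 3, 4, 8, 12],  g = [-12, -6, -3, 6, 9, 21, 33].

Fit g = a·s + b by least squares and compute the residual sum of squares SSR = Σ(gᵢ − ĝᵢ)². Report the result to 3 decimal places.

The normal equations are: 246·a + 22·b = 666;  22·a + 7·b = 48.
(Σs·s = 246, Σs = 22, Σ1 = 7, Σs·g = 666, Σg = 48.)
Determinant 246·7 − 22² = 1238.
a = (666·7 − 22·48)/1238 = 1803/619; b = (246·48 − 22·666)/1238 = -1422/619.
Residuals: -597/619, 1314/619, -435/619, -273/619, -219/619, -3/619, 213/619; SSR = 3942/619.

SSR = 6.368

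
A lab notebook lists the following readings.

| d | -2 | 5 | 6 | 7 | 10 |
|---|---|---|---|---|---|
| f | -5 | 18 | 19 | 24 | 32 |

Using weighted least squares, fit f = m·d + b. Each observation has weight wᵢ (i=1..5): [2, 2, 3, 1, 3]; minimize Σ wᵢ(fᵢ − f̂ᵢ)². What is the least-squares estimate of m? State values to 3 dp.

Sums needed: Σwᵢ·d·d = 515, Σwᵢ·d = 61, Σwᵢ·1 = 11.
For AᵀWf: Σwᵢ·d·f = 1670, Σwᵢ·f = 203.
Eliminating b: 11·(row 1) − 61·(row 2) gives 1944·m = 11·1670 − 61·203 = 5987, so m = 5987/1944.
Then b = (203 − 61·(5987/1944))/11 = 2675/1944.

m = 3.080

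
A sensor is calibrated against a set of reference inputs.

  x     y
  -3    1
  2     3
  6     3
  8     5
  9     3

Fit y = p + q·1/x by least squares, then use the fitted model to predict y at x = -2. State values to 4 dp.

ŷ = 1.4014

With design matrix A, AᵀA = [[5, 41/72]; [41/72, 2161/5184]] and Aᵀy = [15, 21/8]ᵀ.
Eliminating q: (2161/5184)·(row 1) − (41/72)·(row 2) gives (2281/1296)·p = (2161/5184)·15 − (41/72)·(21/8) = 4111/864, so p = 12333/4562.
Then q = ((21/8) − (41/72)·(12333/4562))/(2161/5184) = 5940/2281.
At x = -2: ŷ = (12333/4562)·(1) + (5940/2281)·(-1/2) = 6393/4562.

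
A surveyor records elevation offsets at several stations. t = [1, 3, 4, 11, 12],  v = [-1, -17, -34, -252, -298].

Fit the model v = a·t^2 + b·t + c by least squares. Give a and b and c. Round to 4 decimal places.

a = -2.0203, b = -0.8365, c = 2.3683

AᵀA·[a, b, c]ᵀ = Aᵀv reads: 35715·a + 3151·b + 291·c = -74102;  3151·a + 291·b + 31·c = -6536;  291·a + 31·b + 5·c = -602.
(Σt^2·t^2 = 35715, Σt^2·t = 3151, Σt^2 = 291, Σt·t = 291, Σt = 31, Σ1 = 5, Σt^2·v = -74102, Σt·v = -6536, Σv = -602.)
Solving the 3×3 system (Gaussian elimination) gives a = -8057/3988, b = -43367/51844, c = 30696/12961.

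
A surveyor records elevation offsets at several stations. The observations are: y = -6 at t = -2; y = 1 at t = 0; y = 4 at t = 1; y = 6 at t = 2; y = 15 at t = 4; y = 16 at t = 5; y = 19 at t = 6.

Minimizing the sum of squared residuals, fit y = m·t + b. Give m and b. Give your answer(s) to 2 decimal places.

The normal equations are: 86·m + 16·b = 282;  16·m + 7·b = 55.
Eliminating b: 7·(row 1) − 16·(row 2) gives 346·m = 7·282 − 16·55 = 1094, so m = 547/173.
Then b = (55 − 16·(547/173))/7 = 109/173.

m = 3.16, b = 0.63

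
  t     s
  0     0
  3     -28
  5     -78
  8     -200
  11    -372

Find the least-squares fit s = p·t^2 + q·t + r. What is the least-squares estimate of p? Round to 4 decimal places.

p = -3.0179

Sums needed: Σt^2·t^2 = 19443, Σt^2·t = 1995, Σt^2 = 219, Σt·t = 219, Σt = 27, Σ1 = 5.
For Mᵀs: Σt^2·s = -60014, Σt·s = -6166, Σs = -678.
MᵀM·[p, q, r]ᵀ = Mᵀs becomes [[19443, 1995, 219]; [1995, 219, 27]; [219, 27, 5]]·[p, q, r]ᵀ = [-60014, -6166, -678]ᵀ.
Inverting the 3×3 Gram matrix, [p, q, r]ᵀ = [-6401/2121, -1537/2121, 352/707]ᵀ.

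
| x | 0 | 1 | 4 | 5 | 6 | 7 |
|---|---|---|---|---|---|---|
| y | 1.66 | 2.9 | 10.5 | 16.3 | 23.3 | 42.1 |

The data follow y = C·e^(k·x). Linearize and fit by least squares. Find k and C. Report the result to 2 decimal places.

Linearized form: ln y = k·x + ln C. From the 6 transformed points,
Σx = 23.0000, Σ(x)² = 127.0000, Σln y = 13.6026, Σx·ln y = 69.4971.
Equations: 127.0000·k + 23.0000·ln C = 69.4971;  23.0000·k + 6·ln C = 13.6026.
Δ = 127.0000·6 − (23.0000)² = 233.0000; k = (69.4971·6 − 23.0000·13.6026)/233.0000 = 0.44688, ln C = (127.0000·13.6026 − 23.0000·69.4971)/233.0000 = 0.55405, so C = exp(0.55405) = 1.74028.

k = 0.45, C = 1.74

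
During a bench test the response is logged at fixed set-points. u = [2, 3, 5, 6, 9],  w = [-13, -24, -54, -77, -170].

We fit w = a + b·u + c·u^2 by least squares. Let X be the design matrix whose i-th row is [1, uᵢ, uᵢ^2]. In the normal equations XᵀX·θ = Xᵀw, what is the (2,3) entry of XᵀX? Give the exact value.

Row 2 ↔ basis u, column 3 ↔ basis u^2, so (XᵀX)_{2,3} = Σᵢ (u)·(u^2) = (2)·(4) + (3)·(9) + (5)·(25) + (6)·(36) + (9)·(81) = 1105.

1105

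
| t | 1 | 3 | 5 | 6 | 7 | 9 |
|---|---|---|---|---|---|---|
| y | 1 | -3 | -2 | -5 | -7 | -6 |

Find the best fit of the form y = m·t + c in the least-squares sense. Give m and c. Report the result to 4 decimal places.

m = -0.9143, c = 1.0571

Setting ∂/∂m … = 0 gives: 201·m + 31·c = -151;  31·m + 6·c = -22.
(Σt·t = 201, Σt = 31, Σ1 = 6, Σt·y = -151, Σy = -22.)
Determinant 201·6 − 31² = 245.
m = ((-151)·6 − 31·(-22))/245 = -32/35; c = (201·(-22) − 31·(-151))/245 = 37/35.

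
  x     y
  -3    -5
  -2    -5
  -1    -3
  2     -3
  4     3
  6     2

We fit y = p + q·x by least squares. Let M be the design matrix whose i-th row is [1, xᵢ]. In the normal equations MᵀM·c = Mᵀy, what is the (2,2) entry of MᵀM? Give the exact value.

70

Row 2 ↔ basis x, column 2 ↔ basis x, so (MᵀM)_{2,2} = Σᵢ (x)·(x) = (-3)·(-3) + (-2)·(-2) + (-1)·(-1) + (2)·(2) + (4)·(4) + (6)·(6) = 70.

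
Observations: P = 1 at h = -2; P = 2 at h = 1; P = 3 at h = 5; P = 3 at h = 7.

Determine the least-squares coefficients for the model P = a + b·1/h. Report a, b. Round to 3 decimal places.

a = 2.132, b = 0.558

Entries of XᵀX: Σ1 = 4, Σ1/h = 59/70, Σ1/h·1/h = 6421/4900.
Right-hand side: ΣP = 9, Σ1/h·P = 177/70.
Normal equations: [[4, 59/70]; [59/70, 6421/4900]]·[a, b]ᵀ = [9, 177/70]ᵀ.
Δ = 4·(6421/4900) − (59/70)² = 22203/4900.
a = (9·(6421/4900) − (59/70)·(177/70))/(22203/4900) = 15782/7401; b = (4·(177/70) − (59/70)·9)/(22203/4900) = 4130/7401.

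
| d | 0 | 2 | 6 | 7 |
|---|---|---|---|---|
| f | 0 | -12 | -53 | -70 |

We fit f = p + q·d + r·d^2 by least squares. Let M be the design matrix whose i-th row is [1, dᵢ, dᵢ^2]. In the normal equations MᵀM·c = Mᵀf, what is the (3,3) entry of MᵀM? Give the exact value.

3713

Row 3 ↔ basis d^2, column 3 ↔ basis d^2, so (MᵀM)_{3,3} = Σᵢ (d^2)·(d^2) = (0)·(0) + (4)·(4) + (36)·(36) + (49)·(49) = 3713.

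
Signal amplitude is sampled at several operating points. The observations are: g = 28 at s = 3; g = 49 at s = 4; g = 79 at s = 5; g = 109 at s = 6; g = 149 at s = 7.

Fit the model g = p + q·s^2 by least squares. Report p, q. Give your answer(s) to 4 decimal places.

p = 1.3740, q = 3.0158

AᵀA·[p, q]ᵀ = Aᵀg reads: 5·p + 135·q = 414;  135·p + 4659·q = 14236.
(Σ1 = 5, Σs^2 = 135, Σs^2·s^2 = 4659, Σg = 414, Σs^2·g = 14236.)
Eliminating q: 4659·(row 1) − 135·(row 2) gives 5070·p = 4659·414 − 135·14236 = 6966, so p = 1161/845.
Then q = (14236 − 135·(1161/845))/4659 = 1529/507.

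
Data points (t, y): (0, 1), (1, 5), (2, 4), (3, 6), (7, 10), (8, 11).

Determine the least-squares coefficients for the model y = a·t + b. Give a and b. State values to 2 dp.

a = 1.11, b = 2.27

XᵀX·[a, b]ᵀ = Xᵀy reads: 127·a + 21·b = 189;  21·a + 6·b = 37.
Δ = 127·6 − 21² = 321.
a = (189·6 − 21·37)/321 = 119/107; b = (127·37 − 21·189)/321 = 730/321.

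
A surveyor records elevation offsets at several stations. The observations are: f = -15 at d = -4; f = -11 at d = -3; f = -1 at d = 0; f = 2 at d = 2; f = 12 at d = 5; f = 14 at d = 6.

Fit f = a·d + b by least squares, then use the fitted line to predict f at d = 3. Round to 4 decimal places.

f̂ = 5.8810

Sums needed: Σd·d = 90, Σd = 6, Σ1 = 6.
Right-hand side: Σd·f = 241, Σf = 1.
Normal equations: [[90, 6]; [6, 6]]·[a, b]ᵀ = [241, 1]ᵀ.
det = 90·6 − 6² = 504.
a = (241·6 − 6·1)/504 = 20/7; b = (90·1 − 6·241)/504 = -113/42.
At d = 3: f̂ = (20/7)·(3) + (-113/42)·(1) = 247/42.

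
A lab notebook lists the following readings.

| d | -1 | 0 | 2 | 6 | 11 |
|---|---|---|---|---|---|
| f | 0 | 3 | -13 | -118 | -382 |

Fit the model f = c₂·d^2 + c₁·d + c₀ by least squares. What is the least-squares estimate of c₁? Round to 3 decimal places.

c₁ = -1.844

With design matrix A, AᵀA = [[15954, 1554, 162]; [1554, 162, 18]; [162, 18, 5]] and Aᵀf = [-50522, -4936, -510]ᵀ.
Row-reducing yields c₂ = -122969/40872, c₁ = -75359/40872, c₀ = 3606/1703.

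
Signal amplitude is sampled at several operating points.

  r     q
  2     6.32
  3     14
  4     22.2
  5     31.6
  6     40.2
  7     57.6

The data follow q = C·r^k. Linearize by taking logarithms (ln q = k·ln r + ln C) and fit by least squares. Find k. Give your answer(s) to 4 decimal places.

k = 1.7078

Taking logs, ln q = k·ln r + ln C, so regress ln q on ln r.
XᵀX = [[13.1965, 8.5252]; [8.5252, 6]], rhs = [28.5389, 18.7834]ᵀ  (here Σln r = 8.5252, Σ(ln r)² = 13.1965, Σln q = 18.7834, Σln r·ln q = 28.5389).
Δ = 13.1965·6 − (8.5252)² = 6.5005; k = (28.5389·6 − 8.5252·18.7834)/6.5005 = 1.70781, ln C = (13.1965·18.7834 − 8.5252·28.5389)/6.5005 = 0.70401.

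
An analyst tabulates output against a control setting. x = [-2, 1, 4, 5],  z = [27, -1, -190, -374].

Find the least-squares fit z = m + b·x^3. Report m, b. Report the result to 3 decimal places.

m = 2.526, b = -3.012

With design matrix A, AᵀA = [[4, 182]; [182, 19786]] and Aᵀz = [-538, -59127]ᵀ.
det = 4·19786 − 182² = 46020.
m = ((-538)·19786 − 182·(-59127))/46020 = 4471/1770; b = (4·(-59127) − 182·(-538))/46020 = -34648/11505.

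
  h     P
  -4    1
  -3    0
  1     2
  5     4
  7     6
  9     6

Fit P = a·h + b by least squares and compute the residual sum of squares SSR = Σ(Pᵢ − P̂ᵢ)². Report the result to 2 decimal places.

SSR = 2.02

Sums needed: Σh·h = 181, Σh = 15, Σ1 = 6.
Moment sums: Σh·P = 114, ΣP = 19.
Normal equations: [[181, 15]; [15, 6]]·[a, b]ᵀ = [114, 19]ᵀ.
Determinant 181·6 − 15² = 861.
a = (114·6 − 15·19)/861 = 19/41; b = (181·19 − 15·114)/861 = 247/123.
Residuals: 104/123, -76/123, -58/123, -40/123, 92/123, -22/123; SSR = 248/123.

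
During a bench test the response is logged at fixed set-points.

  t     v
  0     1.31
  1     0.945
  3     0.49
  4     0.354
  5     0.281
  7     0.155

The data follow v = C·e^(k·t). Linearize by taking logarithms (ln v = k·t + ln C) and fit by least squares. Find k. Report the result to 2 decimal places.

k = -0.31

Linearized form: ln v = k·t + ln C. From the 6 transformed points,
Σt = 20.0000, Σ(t)² = 100.0000, Σln v = -4.6721, Σt·ln v = -25.7478.
Equations: 100.0000·k + 20.0000·ln C = -25.7478;  20.0000·k + 6·ln C = -4.6721.
Solving (det = 200.0000): k = -0.30522, ln C = 0.23874.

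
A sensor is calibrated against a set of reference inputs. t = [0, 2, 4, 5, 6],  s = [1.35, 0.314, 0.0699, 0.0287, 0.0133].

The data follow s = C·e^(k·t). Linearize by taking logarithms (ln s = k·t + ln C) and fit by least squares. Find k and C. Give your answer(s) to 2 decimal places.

Linearized form: ln s = k·t + ln C. From the 5 transformed points,
Σt = 17.0000, Σ(t)² = 81.0000, Σln s = -11.3898, Σt·ln s = -56.6337.
Normal system: [[81.0000, 17.0000]; [17.0000, 5]]·[k, ln C]ᵀ = [-56.6337, -11.3898]ᵀ.
Δ = 81.0000·5 − (17.0000)² = 116.0000; k = (-56.6337·5 − 17.0000·-11.3898)/116.0000 = -0.77191, ln C = (81.0000·-11.3898 − 17.0000·-56.6337)/116.0000 = 0.34655, so C = exp(0.34655) = 1.41418.

k = -0.77, C = 1.41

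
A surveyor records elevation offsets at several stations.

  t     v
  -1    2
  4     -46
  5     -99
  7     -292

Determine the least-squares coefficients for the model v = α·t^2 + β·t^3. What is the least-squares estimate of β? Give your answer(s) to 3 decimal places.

β = -1.014

Forming MᵀM = [[3283, 20955]; [20955, 137371]] and Mᵀv = [-17517, -115477]ᵀ gives MᵀM·[α, β]ᵀ = Mᵀv.
Eliminating β: 137371·(row 1) − 20955·(row 2) gives 11876968·α = 137371·(-17517) − 20955·(-115477) = 13492728, so α = 1686591/1484621.
Then β = ((-115477) − 20955·(1686591/1484621))/137371 = -1505282/1484621.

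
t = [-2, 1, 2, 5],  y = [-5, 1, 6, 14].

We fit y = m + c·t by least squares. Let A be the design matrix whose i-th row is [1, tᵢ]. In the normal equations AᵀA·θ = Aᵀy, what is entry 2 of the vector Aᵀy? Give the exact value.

Entry 2 ↔ basis t, so (Aᵀy)_{2} = Σᵢ (t)·yᵢ = (-2)·(-5) + (1)·(1) + (2)·(6) + (5)·(14) = 93.

93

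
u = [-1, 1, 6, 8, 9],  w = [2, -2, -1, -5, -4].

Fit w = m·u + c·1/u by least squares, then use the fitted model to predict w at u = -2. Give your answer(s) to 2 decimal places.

ŵ = 1.61

Setting ∂/∂m … = 0 gives: 183·m + 5·c = -86;  5·m + (10657/5184)·c = -377/72.
(Σu·u = 183, Σu·1/u = 5, Σ1/u·1/u = 10657/5184, Σu·w = -86, Σ1/u·w = -377/72.)
Eliminating c: (10657/5184)·(row 1) − 5·(row 2) gives (606877/1728)·m = (10657/5184)·(-86) − 5·(-377/72) = -390391/2592, so m = -780782/1820631.
Then c = ((-377/72) − 5·(-780782/1820631))/(10657/5184) = -912744/606877.
At u = -2: ŵ = (-780782/1820631)·(-2) + (-912744/606877)·(-1/2) = 2930680/1820631.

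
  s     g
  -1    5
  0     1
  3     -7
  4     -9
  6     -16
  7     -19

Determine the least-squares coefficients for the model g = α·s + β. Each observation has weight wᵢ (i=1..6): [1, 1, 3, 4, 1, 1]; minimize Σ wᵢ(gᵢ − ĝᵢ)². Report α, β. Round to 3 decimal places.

Forming AᵀWA = [[177, 37]; [37, 11]] and AᵀWg = [-441, -86]ᵀ gives AᵀWA·[α, β]ᵀ = AᵀWg.
Determinant 177·11 − 37² = 578.
α = ((-441)·11 − 37·(-86))/578 = -1669/578; β = (177·(-86) − 37·(-441))/578 = 1095/578.

α = -2.888, β = 1.894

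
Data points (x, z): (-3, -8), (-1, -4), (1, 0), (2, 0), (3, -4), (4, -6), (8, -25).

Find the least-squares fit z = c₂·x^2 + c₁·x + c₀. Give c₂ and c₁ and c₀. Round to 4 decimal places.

c₂ = -0.4844, c₁ = 0.8964, c₀ = -1.3106

Setting ∂/∂c₂ … = 0 gives: 4532·c₂ + 584·c₁ + 104·c₀ = -1808;  584·c₂ + 104·c₁ + 14·c₀ = -208;  104·c₂ + 14·c₁ + 7·c₀ = -47.
Solving the 3×3 system (Gaussian elimination) gives c₂ = -18145/37461, c₁ = 67157/74922, c₀ = -16366/12487.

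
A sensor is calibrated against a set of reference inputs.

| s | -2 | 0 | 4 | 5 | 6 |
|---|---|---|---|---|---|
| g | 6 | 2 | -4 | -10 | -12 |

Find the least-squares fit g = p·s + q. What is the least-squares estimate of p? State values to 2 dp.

Forming MᵀM = [[81, 13]; [13, 5]] and Mᵀg = [-150, -18]ᵀ gives MᵀM·[p, q]ᵀ = Mᵀg.
Δ = 81·5 − 13² = 236.
p = ((-150)·5 − 13·(-18))/236 = -129/59; q = (81·(-18) − 13·(-150))/236 = 123/59.

p = -2.19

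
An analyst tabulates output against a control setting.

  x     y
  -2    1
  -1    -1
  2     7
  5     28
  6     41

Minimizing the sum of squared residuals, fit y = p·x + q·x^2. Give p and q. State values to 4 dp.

p = 1.3818, q = 0.8890

Normal-equation sums: Σx·x = 70, Σx·x^2 = 340, Σx^2·x^2 = 1954.
Moment sums: Σx·y = 399, Σx^2·y = 2207.
So AᵀA·[p, q]ᵀ = Aᵀy: [[70, 340]; [340, 1954]]·[p, q]ᵀ = [399, 2207]ᵀ.
det = 70·1954 − 340² = 21180.
p = (399·1954 − 340·2207)/21180 = 14633/10590; q = (70·2207 − 340·399)/21180 = 1883/2118.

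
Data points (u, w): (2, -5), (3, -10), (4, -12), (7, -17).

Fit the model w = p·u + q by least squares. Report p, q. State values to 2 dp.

p = -2.21, q = -2.14

Compute the Gram sums: Σu·u = 78, Σu = 16, Σ1 = 4.
Moment sums: Σu·w = -207, Σw = -44.
AᵀA·[p, q]ᵀ = Aᵀw becomes [[78, 16]; [16, 4]]·[p, q]ᵀ = [-207, -44]ᵀ.
det = 78·4 − 16² = 56.
p = ((-207)·4 − 16·(-44))/56 = -31/14; q = (78·(-44) − 16·(-207))/56 = -15/7.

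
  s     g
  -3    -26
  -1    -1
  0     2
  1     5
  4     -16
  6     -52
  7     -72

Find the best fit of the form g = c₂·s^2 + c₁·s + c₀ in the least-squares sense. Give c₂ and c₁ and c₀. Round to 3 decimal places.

c₂ = -2.042, c₁ = 3.375, c₀ = 3.060

Forming AᵀA = [[4036, 596, 112]; [596, 112, 14]; [112, 14, 7]] and Aᵀg = [-5886, -796, -160]ᵀ gives AᵀA·[c₂, c₁, c₀]ᵀ = Aᵀg.
Solving the 3×3 system (Gaussian elimination) gives c₂ = -49/24, c₁ = 27/8, c₀ = 257/84.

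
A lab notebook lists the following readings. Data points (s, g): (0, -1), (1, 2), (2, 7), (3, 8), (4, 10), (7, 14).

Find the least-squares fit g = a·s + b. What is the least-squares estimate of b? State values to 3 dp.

Sums needed: Σs·s = 79, Σs = 17, Σ1 = 6.
And Σs·g = 178, Σg = 40.
XᵀX·[a, b]ᵀ = Xᵀg becomes [[79, 17]; [17, 6]]·[a, b]ᵀ = [178, 40]ᵀ.
Eliminating b: 6·(row 1) − 17·(row 2) gives 185·a = 6·178 − 17·40 = 388, so a = 388/185.
Then b = (40 − 17·(388/185))/6 = 134/185.

b = 0.724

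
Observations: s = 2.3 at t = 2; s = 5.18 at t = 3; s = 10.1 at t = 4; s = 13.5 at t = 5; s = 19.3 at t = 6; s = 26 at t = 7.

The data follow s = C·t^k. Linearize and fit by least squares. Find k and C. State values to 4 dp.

k = 1.9229, C = 0.6290

Let Y = ln s. Fitting Y = k·ln t + ln C by least squares:
Σln t = 8.5252, Σ(ln t)² = 13.1965, Σln s = 13.6111, Σln t·ln s = 21.4228.
Equations: 13.1965·k + 8.5252·ln C = 21.4228;  8.5252·k + 6·ln C = 13.6111.
Δ = 13.1965·6 − (8.5252)² = 6.5005; k = (21.4228·6 − 8.5252·13.6111)/6.5005 = 1.92290, ln C = (13.1965·13.6111 − 8.5252·21.4228)/6.5005 = -0.46364, so C = exp(-0.46364) = 0.62899.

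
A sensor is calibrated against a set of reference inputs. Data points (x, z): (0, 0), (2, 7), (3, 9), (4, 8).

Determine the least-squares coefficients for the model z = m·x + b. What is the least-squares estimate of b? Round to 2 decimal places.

b = 1.11

Sums needed: Σx·x = 29, Σx = 9, Σ1 = 4.
For Aᵀz: Σx·z = 73, Σz = 24.
det = 29·4 − 9² = 35.
m = (73·4 − 9·24)/35 = 76/35; b = (29·24 − 9·73)/35 = 39/35.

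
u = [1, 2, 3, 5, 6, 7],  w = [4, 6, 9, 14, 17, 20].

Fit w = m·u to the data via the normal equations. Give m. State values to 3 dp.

m = 2.863

Compute the Gram sums: Σu·u = 124.
Right-hand side: Σu·w = 355.
So XᵀX·[m]ᵀ = Xᵀw: [[124]]·[m]ᵀ = [355]ᵀ.
m = 355/124 = 2.8629.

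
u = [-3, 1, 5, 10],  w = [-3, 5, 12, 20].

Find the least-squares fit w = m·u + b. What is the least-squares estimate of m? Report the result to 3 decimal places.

From the data, Σu·u = 135, Σu = 13, Σ1 = 4.
For Mᵀw: Σu·w = 274, Σw = 34.
Δ = 135·4 − 13² = 371.
m = (274·4 − 13·34)/371 = 654/371; b = (135·34 − 13·274)/371 = 1028/371.

m = 1.763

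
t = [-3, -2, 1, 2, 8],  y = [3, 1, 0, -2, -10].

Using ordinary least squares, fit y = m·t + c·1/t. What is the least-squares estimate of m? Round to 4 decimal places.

Entries of XᵀX: Σt·t = 82, Σt·1/t = 5, Σ1/t·1/t = 937/576.
For Xᵀy: Σt·y = -95, Σ1/t·y = -15/4.
XᵀX·[m, c]ᵀ = Xᵀy becomes [[82, 5]; [5, 937/576]]·[m, c]ᵀ = [-95, -15/4]ᵀ.
Eliminating c: (937/576)·(row 1) − 5·(row 2) gives (31217/288)·m = (937/576)·(-95) − 5·(-15/4) = -78215/576, so m = -78215/62434.
Then c = ((-15/4) − 5·(-78215/62434))/(937/576) = 48240/31217.

m = -1.2528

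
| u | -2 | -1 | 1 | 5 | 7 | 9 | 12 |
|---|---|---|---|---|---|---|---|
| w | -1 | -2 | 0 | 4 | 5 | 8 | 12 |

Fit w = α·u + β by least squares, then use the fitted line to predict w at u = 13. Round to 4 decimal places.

The normal equations are: 305·α + 31·β = 275;  31·α + 7·β = 26.
(Σu·u = 305, Σu = 31, Σ1 = 7, Σu·w = 275, Σw = 26.)
det = 305·7 − 31² = 1174.
α = (275·7 − 31·26)/1174 = 1119/1174; β = (305·26 − 31·275)/1174 = -595/1174.
At u = 13: ŵ = (1119/1174)·(13) + (-595/1174)·(1) = 6976/587.

ŵ = 11.8842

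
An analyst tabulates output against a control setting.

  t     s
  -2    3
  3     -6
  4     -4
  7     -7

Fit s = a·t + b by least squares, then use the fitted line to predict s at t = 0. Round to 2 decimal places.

Entries of MᵀM: Σt·t = 78, Σt = 12, Σ1 = 4.
Moment sums: Σt·s = -89, Σs = -14.
Normal equations: [[78, 12]; [12, 4]]·[a, b]ᵀ = [-89, -14]ᵀ.
Eliminating b: 4·(row 1) − 12·(row 2) gives 168·a = 4·(-89) − 12·(-14) = -188, so a = -47/42.
Then b = ((-14) − 12·(-47/42))/4 = -1/7.
At t = 0: ŝ = (-47/42)·(0) + (-1/7)·(1) = -1/7.

ŝ = -0.14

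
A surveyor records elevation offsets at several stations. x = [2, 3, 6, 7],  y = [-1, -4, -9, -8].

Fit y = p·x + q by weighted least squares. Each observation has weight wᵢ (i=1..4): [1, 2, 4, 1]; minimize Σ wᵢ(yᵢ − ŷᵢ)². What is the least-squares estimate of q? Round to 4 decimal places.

q = 1.1407

Sums needed: Σwᵢ·x·x = 215, Σwᵢ·x = 39, Σwᵢ·1 = 8.
Moment sums: Σwᵢ·x·y = -298, Σwᵢ·y = -53.
So AᵀWA·[p, q]ᵀ = AᵀWy: [[215, 39]; [39, 8]]·[p, q]ᵀ = [-298, -53]ᵀ.
Determinant 215·8 − 39² = 199.
p = ((-298)·8 − 39·(-53))/199 = -317/199; q = (215·(-53) − 39·(-298))/199 = 227/199.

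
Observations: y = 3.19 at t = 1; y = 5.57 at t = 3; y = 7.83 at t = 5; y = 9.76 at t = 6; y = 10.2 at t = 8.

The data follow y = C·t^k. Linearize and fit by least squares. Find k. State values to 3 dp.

k = 0.584

Let Y = ln y. Fitting Y = k·ln t + ln C by least squares:
AᵀA = [[11.3317, 6.5793]; [6.5793, 5]], rhs = [14.1103, 9.5361]ᵀ  (here Σln t = 6.5793, Σ(ln t)² = 11.3317, Σln y = 9.5361, Σln t·ln y = 14.1103).
Δ = 11.3317·5 − (6.5793)² = 13.3720; k = (14.1103·5 − 6.5793·9.5361)/13.3720 = 0.58417, ln C = (11.3317·9.5361 − 6.5793·14.1103)/13.3720 = 1.13853.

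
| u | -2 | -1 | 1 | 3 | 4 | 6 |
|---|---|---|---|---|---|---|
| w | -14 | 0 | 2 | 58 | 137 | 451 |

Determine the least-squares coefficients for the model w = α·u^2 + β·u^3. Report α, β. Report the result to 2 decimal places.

α = 0.53, β = 2.00

The normal equations are: 1651·α + 9011·β = 18896;  9011·α + 51547·β = 107864.
(Σu^2·u^2 = 1651, Σu^2·u^3 = 9011, Σu^3·u^3 = 51547, Σu^2·w = 18896, Σu^3·w = 107864.)
Determinant 1651·51547 − 9011² = 3905976.
α = (18896·51547 − 9011·107864)/3905976 = 258701/488247; β = (1651·107864 − 9011·18896)/3905976 = 976451/488247.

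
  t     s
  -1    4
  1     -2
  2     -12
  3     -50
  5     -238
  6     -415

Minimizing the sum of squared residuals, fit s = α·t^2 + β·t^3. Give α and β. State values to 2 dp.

α = 0.63, β = -2.03

The normal equations are: 2020·α + 11176·β = -21386;  11176·α + 63076·β = -120842.
(Σt^2·t^2 = 2020, Σt^2·t^3 = 11176, Σt^3·t^3 = 63076, Σt^2·s = -21386, Σt^3·s = -120842.)
Δ = 2020·63076 − 11176² = 2510544.
α = ((-21386)·63076 − 11176·(-120842))/2510544 = 66119/104606; β = (2020·(-120842) − 11176·(-21386))/2510544 = -212121/104606.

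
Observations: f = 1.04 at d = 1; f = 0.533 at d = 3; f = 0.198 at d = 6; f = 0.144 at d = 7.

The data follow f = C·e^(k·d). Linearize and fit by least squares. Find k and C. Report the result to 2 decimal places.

k = -0.33, C = 1.44

Taking logs, ln f = k·d + ln C, so regress ln f on d.
XᵀX = [[95.0000, 17.0000]; [17.0000, 4]], rhs = [-25.1310, -4.1474]ᵀ  (here Σd = 17.0000, Σ(d)² = 95.0000, Σln f = -4.1474, Σd·ln f = -25.1310).
Solving (det = 91.0000): k = -0.32986, ln C = 0.36505, so C = exp(0.36505) = 1.44059.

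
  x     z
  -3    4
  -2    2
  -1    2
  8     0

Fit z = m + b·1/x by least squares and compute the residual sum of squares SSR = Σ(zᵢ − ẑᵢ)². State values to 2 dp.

Sums needed: Σ1 = 4, Σ1/x = -41/24, Σ1/x·1/x = 793/576.
Right-hand side: Σz = 8, Σ1/x·z = -13/3.
Normal equations: [[4, -41/24]; [-41/24, 793/576]]·[m, b]ᵀ = [8, -13/3]ᵀ.
Δ = 4·(793/576) − (-41/24)² = 497/192.
m = (8·(793/576) − (-41/24)·(-13/3))/(497/192) = 2080/1491; b = (4·(-13/3) − (-41/24)·8)/(497/192) = -704/497.
Residuals: 1060/497, -22/213, -1210/1491, -1816/1491; SSR = 9992/1491.

SSR = 6.70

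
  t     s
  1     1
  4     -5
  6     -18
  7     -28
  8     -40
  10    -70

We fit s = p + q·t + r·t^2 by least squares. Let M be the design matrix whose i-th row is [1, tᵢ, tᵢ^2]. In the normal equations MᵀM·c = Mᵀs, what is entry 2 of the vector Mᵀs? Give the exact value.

Entry 2 ↔ basis t, so (Mᵀs)_{2} = Σᵢ (t)·sᵢ = (1)·(1) + (4)·(-5) + (6)·(-18) + (7)·(-28) + (8)·(-40) + (10)·(-70) = -1343.

-1343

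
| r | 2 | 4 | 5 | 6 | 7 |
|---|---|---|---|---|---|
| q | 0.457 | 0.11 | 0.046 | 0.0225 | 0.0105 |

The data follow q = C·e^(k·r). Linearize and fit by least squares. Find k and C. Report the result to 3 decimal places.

Let Y = ln q. Fitting Y = k·r + ln C by least squares:
Σr = 24.0000, Σ(r)² = 130.0000, Σln q = -14.4201, Σr·ln q = -80.4509.
Equations: 130.0000·k + 24.0000·ln C = -80.4509;  24.0000·k + 5·ln C = -14.4201.
Δ = 130.0000·5 − (24.0000)² = 74.0000; k = (-80.4509·5 − 24.0000·-14.4201)/74.0000 = -0.75909, ln C = (130.0000·-14.4201 − 24.0000·-80.4509)/74.0000 = 0.75961, so C = exp(0.75961) = 2.13745.

k = -0.759, C = 2.137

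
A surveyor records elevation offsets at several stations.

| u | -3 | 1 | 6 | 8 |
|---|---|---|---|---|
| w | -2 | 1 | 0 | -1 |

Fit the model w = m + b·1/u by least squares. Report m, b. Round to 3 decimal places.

The normal equations are: 4·m + (23/24)·b = -2;  (23/24)·m + (665/576)·b = 37/24.
Determinant 4·(665/576) − (23/24)² = 2131/576.
m = ((-2)·(665/576) − (23/24)·(37/24))/(2131/576) = -2181/2131; b = (4·(37/24) − (23/24)·(-2))/(2131/576) = 4656/2131.

m = -1.023, b = 2.185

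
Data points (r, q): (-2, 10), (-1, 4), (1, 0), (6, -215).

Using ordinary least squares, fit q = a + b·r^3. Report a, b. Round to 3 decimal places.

a = 1.990, b = -1.005

Compute the Gram sums: Σ1 = 4, Σr^3 = 208, Σr^3·r^3 = 46722.
Right-hand side: Σq = -201, Σr^3·q = -46524.
Eliminating b: 46722·(row 1) − 208·(row 2) gives 143624·a = 46722·(-201) − 208·(-46524) = 285870, so a = 10995/5524.
Then b = ((-46524) − 208·(10995/5524))/46722 = -18036/17953.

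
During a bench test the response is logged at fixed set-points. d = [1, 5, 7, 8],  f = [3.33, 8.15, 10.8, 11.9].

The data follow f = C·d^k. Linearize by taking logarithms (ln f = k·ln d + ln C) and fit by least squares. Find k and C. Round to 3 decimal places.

Let Y = ln f. Fitting Y = k·ln d + ln C by least squares:
Σln d = 5.6348, Σ(ln d)² = 10.7009, Σln f = 8.1571, Σln d·ln f = 13.1568.
Normal system: [[10.7009, 5.6348]; [5.6348, 4]]·[k, ln C]ᵀ = [13.1568, 8.1571]ᵀ.
Slope k = (n·Σln d·ln f − Σln d·Σln f)/(n·Σ(ln d)² − (Σln d)²) = (4·13.1568 − 5.6348·8.1571)/11.0529 = 0.60291; ln C = (Σln f − k·Σln d)/n = 1.18995, so C = exp(1.18995) = 3.28691.

k = 0.603, C = 3.287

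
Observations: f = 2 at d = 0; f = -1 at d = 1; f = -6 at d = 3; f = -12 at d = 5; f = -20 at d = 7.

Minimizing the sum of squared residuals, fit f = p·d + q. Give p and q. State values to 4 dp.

p = -3.0671, q = 2.4146

Normal-equation sums: Σd·d = 84, Σd = 16, Σ1 = 5.
And Σd·f = -219, Σf = -37.
XᵀX·[p, q]ᵀ = Xᵀf becomes [[84, 16]; [16, 5]]·[p, q]ᵀ = [-219, -37]ᵀ.
Eliminating q: 5·(row 1) − 16·(row 2) gives 164·p = 5·(-219) − 16·(-37) = -503, so p = -503/164.
Then q = ((-37) − 16·(-503/164))/5 = 99/41.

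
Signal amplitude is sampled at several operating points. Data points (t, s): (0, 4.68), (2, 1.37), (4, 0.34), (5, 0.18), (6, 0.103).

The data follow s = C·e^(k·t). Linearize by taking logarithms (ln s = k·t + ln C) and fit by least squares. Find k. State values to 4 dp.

k = -0.6461

With ln sᵢ as the transformed response and tᵢ as the regressor:
Σt = 17.0000, Σ(t)² = 81.0000, Σln s = -3.2085, Σt·ln s = -25.8978.
Equations: 81.0000·k + 17.0000·ln C = -25.8978;  17.0000·k + 5·ln C = -3.2085.
Solving (det = 116.0000): k = -0.64607, ln C = 1.55493.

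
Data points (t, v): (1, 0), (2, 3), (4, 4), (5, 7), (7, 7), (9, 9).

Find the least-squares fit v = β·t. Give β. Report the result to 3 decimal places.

The normal system AᵀA·[β]ᵀ = Aᵀv is [[176]]·[β]ᵀ = [187]ᵀ.
Hence β = 187 / 176 ≈ 1.0625.

β = 1.063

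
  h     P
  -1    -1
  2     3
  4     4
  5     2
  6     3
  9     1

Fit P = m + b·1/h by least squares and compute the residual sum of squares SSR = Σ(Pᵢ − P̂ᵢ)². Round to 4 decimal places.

SSR = 4.1157

The normal system MᵀM·[m, b]ᵀ = MᵀP is [[6, 41/180]; [41/180, 45121/32400]]·[m, b]ᵀ = [12, 203/45]ᵀ.
Eliminating b: (45121/32400)·(row 1) − (41/180)·(row 2) gives (53809/6480)·m = (45121/32400)·12 − (41/180)·(203/45) = 6352/405, so m = 101632/53809.
Then b = ((203/45) − (41/180)·(101632/53809))/(45121/32400) = 157680/53809.
Residuals: 2239/53809, -19045/53809, 74184/53809, -3650/7687, 33515/53809, -65343/53809; SSR = 221464/53809.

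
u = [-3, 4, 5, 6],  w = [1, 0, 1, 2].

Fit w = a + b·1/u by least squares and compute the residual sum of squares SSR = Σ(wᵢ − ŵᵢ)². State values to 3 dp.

AᵀA·[a, b]ᵀ = Aᵀw reads: 4·a + (17/60)·b = 4;  (17/60)·a + (869/3600)·b = 1/5.
Determinant 4·(869/3600) − (17/60)² = 3187/3600.
a = (4·(869/3600) − (17/60)·(1/5))/(3187/3600) = 3272/3187; b = (4·(1/5) − (17/60)·4)/(3187/3600) = -1200/3187.
Residuals: -485/3187, -2972/3187, 155/3187, 3302/3187; SSR = 6274/3187.

SSR = 1.969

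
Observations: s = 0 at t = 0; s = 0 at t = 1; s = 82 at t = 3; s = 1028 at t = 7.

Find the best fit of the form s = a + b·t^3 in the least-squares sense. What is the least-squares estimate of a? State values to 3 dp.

Compute the Gram sums: Σ1 = 4, Σt^3 = 371, Σt^3·t^3 = 118379.
Moment sums: Σs = 1110, Σt^3·s = 354818.
AᵀA·[a, b]ᵀ = Aᵀs becomes [[4, 371]; [371, 118379]]·[a, b]ᵀ = [1110, 354818]ᵀ.
Δ = 4·118379 − 371² = 335875.
a = (1110·118379 − 371·354818)/335875 = -236788/335875; b = (4·354818 − 371·1110)/335875 = 1007462/335875.

a = -0.705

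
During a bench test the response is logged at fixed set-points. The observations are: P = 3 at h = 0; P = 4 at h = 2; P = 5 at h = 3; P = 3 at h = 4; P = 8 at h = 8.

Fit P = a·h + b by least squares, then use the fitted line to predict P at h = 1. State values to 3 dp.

P̂ = 3.182

The normal equations are: 93·a + 17·b = 99;  17·a + 5·b = 23.
(Σh·h = 93, Σh = 17, Σ1 = 5, Σh·P = 99, ΣP = 23.)
Eliminating b: 5·(row 1) − 17·(row 2) gives 176·a = 5·99 − 17·23 = 104, so a = 13/22.
Then b = (23 − 17·(13/22))/5 = 57/22.
At h = 1: P̂ = (13/22)·(1) + (57/22)·(1) = 35/11.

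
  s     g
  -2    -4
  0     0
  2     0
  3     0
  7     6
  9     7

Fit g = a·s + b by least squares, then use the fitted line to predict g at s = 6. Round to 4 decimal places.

AᵀA·[a, b]ᵀ = Aᵀg reads: 147·a + 19·b = 113;  19·a + 6·b = 9.
(Σs·s = 147, Σs = 19, Σ1 = 6, Σs·g = 113, Σg = 9.)
Eliminating b: 6·(row 1) − 19·(row 2) gives 521·a = 6·113 − 19·9 = 507, so a = 507/521.
Then b = (9 − 19·(507/521))/6 = -824/521.
At s = 6: ĝ = (507/521)·(6) + (-824/521)·(1) = 2218/521.

ĝ = 4.2572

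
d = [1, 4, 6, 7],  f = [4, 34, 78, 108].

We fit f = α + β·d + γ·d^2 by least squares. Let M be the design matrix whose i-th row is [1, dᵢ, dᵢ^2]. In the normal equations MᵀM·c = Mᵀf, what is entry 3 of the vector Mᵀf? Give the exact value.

8648

Entry 3 ↔ basis d^2, so (Mᵀf)_{3} = Σᵢ (d^2)·fᵢ = (1)·(4) + (16)·(34) + (36)·(78) + (49)·(108) = 8648.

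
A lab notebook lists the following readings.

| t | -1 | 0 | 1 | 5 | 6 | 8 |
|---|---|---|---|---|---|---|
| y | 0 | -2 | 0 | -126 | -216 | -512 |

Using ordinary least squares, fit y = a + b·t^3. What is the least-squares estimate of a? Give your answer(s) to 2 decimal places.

Sums needed: Σ1 = 6, Σt^3 = 853, Σt^3·t^3 = 324427.
Moment sums: Σy = -856, Σt^3·y = -324550.
Eliminating b: 324427·(row 1) − 853·(row 2) gives 1218953·a = 324427·(-856) − 853·(-324550) = -868362, so a = -868362/1218953.
Then b = ((-324550) − 853·(-868362/1218953))/324427 = -1217132/1218953.

a = -0.71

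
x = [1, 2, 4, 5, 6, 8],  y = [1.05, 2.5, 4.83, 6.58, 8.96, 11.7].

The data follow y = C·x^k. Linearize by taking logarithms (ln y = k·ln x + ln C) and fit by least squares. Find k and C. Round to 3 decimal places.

k = 1.152, C = 1.063

Let Y = ln y. Fitting Y = k·ln x + ln C by least squares:
Σln x = 7.5601, Σ(ln x)² = 12.5270, Σln y = 9.0763, Σln x·ln y = 14.8941.
Equations: 12.5270·k + 7.5601·ln C = 14.8941;  7.5601·k + 6·ln C = 9.0763.
Slope k = (n·Σln x·ln y − Σln x·Σln y)/(n·Σ(ln x)² − (Σln x)²) = (6·14.8941 − 7.5601·9.0763)/18.0074 = 1.15211; ln C = (Σln y − k·Σln x)/n = 0.06104, so C = exp(0.06104) = 1.06294.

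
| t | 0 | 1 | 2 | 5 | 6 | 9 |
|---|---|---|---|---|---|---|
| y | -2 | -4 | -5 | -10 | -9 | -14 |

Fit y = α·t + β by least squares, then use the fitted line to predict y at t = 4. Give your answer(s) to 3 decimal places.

Compute the Gram sums: Σt·t = 147, Σt = 23, Σ1 = 6.
And Σt·y = -244, Σy = -44.
So AᵀA·[α, β]ᵀ = Aᵀy: [[147, 23]; [23, 6]]·[α, β]ᵀ = [-244, -44]ᵀ.
Δ = 147·6 − 23² = 353.
α = ((-244)·6 − 23·(-44))/353 = -452/353; β = (147·(-44) − 23·(-244))/353 = -856/353.
At t = 4: ŷ = (-452/353)·(4) + (-856/353)·(1) = -2664/353.

ŷ = -7.547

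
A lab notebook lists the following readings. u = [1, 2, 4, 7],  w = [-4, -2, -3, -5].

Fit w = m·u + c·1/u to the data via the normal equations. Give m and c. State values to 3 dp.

m = -0.614, c = -3.008

Normal-equation sums: Σu·u = 70, Σu·1/u = 4, Σ1/u·1/u = 1045/784.
For Xᵀw: Σu·w = -55, Σ1/u·w = -181/28.
Eliminating c: (1045/784)·(row 1) − 4·(row 2) gives (4329/56)·m = (1045/784)·(-55) − 4·(-181/28) = -37203/784, so m = -12401/20202.
Then c = ((-181/28) − 4·(-12401/20202))/(1045/784) = -4340/1443.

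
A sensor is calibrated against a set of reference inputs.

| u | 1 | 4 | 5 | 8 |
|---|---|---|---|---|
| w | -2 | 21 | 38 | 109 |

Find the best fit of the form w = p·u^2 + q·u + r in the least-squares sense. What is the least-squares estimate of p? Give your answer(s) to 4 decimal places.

Compute the Gram sums: Σu^2·u^2 = 4978, Σu^2·u = 702, Σu^2 = 106, Σu·u = 106, Σu = 18, Σ1 = 4.
Right-hand side: Σu^2·w = 8260, Σu·w = 1144, Σw = 166.
So XᵀX·[p, q, r]ᵀ = Xᵀw: [[4978, 702, 106]; [702, 106, 18]; [106, 18, 4]]·[p, q, r]ᵀ = [8260, 1144, 166]ᵀ.
Solving the 3×3 system (Gaussian elimination) gives p = 2, q = -53/25, r = -49/25.

p = 2.0000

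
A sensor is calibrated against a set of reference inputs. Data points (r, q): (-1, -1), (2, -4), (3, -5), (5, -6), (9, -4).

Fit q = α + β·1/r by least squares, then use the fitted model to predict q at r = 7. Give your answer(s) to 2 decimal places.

Compute the Gram sums: Σ1 = 5, Σ1/r = 13/90, Σ1/r·1/r = 11449/8100.
Moment sums: Σq = -20, Σ1/r·q = -194/45.
So MᵀM·[α, β]ᵀ = Mᵀq: [[5, 13/90]; [13/90, 11449/8100]]·[α, β]ᵀ = [-20, -194/45]ᵀ.
det = 5·(11449/8100) − (13/90)² = 14269/2025.
α = ((-20)·(11449/8100) − (13/90)·(-194/45))/(14269/2025) = -55984/14269; β = (5·(-194/45) − (13/90)·(-20))/(14269/2025) = -37800/14269.
At r = 7: q̂ = (-55984/14269)·(1) + (-37800/14269)·(1/7) = -61384/14269.

q̂ = -4.30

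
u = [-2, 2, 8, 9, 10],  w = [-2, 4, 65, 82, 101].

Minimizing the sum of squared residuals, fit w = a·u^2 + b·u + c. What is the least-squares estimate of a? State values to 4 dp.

a = 0.8962

From the data, Σu^2·u^2 = 20689, Σu^2·u = 2241, Σu^2 = 253, Σu·u = 253, Σu = 27, Σ1 = 5.
Moment sums: Σu^2·w = 20910, Σu·w = 2280, Σw = 250.
Solving the 3×3 system (Gaussian elimination) gives a = 89885/100291, b = 136560/100291, c = -271055/100291.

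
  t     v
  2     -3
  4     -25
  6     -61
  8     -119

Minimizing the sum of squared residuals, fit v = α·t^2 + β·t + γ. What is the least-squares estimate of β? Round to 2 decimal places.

β = 3.30

Normal-equation sums: Σt^2·t^2 = 5664, Σt^2·t = 800, Σt^2 = 120, Σt·t = 120, Σt = 20, Σ1 = 4.
And Σt^2·v = -10224, Σt·v = -1424, Σv = -208.
Normal equations: [[5664, 800, 120]; [800, 120, 20]; [120, 20, 4]]·[α, β, γ]ᵀ = [-10224, -1424, -208]ᵀ.
Inverting the 3×3 Gram matrix, [α, β, γ]ᵀ = [-9/4, 33/10, -1]ᵀ.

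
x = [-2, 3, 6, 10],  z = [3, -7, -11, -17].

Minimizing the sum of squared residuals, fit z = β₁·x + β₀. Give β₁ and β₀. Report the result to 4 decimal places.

β₁ = -1.6547, β₀ = -0.9674

From the data, Σx·x = 149, Σx = 17, Σ1 = 4.
For Mᵀz: Σx·z = -263, Σz = -32.
Eliminating β₀: 4·(row 1) − 17·(row 2) gives 307·β₁ = 4·(-263) − 17·(-32) = -508, so β₁ = -508/307.
Then β₀ = ((-32) − 17·(-508/307))/4 = -297/307.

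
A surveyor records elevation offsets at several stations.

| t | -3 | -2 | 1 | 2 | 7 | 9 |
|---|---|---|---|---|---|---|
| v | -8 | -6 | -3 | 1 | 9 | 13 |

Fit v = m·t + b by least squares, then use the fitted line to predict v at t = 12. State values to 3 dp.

v̂ = 17.847

Normal-equation sums: Σt·t = 148, Σt = 14, Σ1 = 6.
Right-hand side: Σt·v = 215, Σv = 6.
So MᵀM·[m, b]ᵀ = Mᵀv: [[148, 14]; [14, 6]]·[m, b]ᵀ = [215, 6]ᵀ.
Eliminating b: 6·(row 1) − 14·(row 2) gives 692·m = 6·215 − 14·6 = 1206, so m = 603/346.
Then b = (6 − 14·(603/346))/6 = -1061/346.
At t = 12: v̂ = (603/346)·(12) + (-1061/346)·(1) = 6175/346.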